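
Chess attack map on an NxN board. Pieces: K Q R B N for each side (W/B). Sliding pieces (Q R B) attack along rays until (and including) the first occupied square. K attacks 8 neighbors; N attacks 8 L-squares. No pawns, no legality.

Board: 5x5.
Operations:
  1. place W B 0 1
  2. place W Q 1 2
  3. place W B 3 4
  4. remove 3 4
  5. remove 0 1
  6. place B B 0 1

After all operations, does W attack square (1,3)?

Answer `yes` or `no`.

Op 1: place WB@(0,1)
Op 2: place WQ@(1,2)
Op 3: place WB@(3,4)
Op 4: remove (3,4)
Op 5: remove (0,1)
Op 6: place BB@(0,1)
Per-piece attacks for W:
  WQ@(1,2): attacks (1,3) (1,4) (1,1) (1,0) (2,2) (3,2) (4,2) (0,2) (2,3) (3,4) (2,1) (3,0) (0,3) (0,1) [ray(-1,-1) blocked at (0,1)]
W attacks (1,3): yes

Answer: yes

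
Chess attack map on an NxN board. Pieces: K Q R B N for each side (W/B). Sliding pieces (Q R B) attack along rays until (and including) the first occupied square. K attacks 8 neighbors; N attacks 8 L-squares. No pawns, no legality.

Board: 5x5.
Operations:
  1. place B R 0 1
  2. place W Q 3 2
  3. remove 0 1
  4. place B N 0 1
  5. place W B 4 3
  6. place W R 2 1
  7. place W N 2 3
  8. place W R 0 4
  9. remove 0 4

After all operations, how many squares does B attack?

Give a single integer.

Answer: 3

Derivation:
Op 1: place BR@(0,1)
Op 2: place WQ@(3,2)
Op 3: remove (0,1)
Op 4: place BN@(0,1)
Op 5: place WB@(4,3)
Op 6: place WR@(2,1)
Op 7: place WN@(2,3)
Op 8: place WR@(0,4)
Op 9: remove (0,4)
Per-piece attacks for B:
  BN@(0,1): attacks (1,3) (2,2) (2,0)
Union (3 distinct): (1,3) (2,0) (2,2)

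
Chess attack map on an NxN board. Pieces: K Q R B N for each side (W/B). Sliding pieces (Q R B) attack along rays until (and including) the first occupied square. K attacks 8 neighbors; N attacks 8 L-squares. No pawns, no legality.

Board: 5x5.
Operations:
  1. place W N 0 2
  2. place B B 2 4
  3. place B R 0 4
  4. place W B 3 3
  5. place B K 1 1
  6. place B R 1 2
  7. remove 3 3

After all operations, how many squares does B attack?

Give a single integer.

Op 1: place WN@(0,2)
Op 2: place BB@(2,4)
Op 3: place BR@(0,4)
Op 4: place WB@(3,3)
Op 5: place BK@(1,1)
Op 6: place BR@(1,2)
Op 7: remove (3,3)
Per-piece attacks for B:
  BR@(0,4): attacks (0,3) (0,2) (1,4) (2,4) [ray(0,-1) blocked at (0,2); ray(1,0) blocked at (2,4)]
  BK@(1,1): attacks (1,2) (1,0) (2,1) (0,1) (2,2) (2,0) (0,2) (0,0)
  BR@(1,2): attacks (1,3) (1,4) (1,1) (2,2) (3,2) (4,2) (0,2) [ray(0,-1) blocked at (1,1); ray(-1,0) blocked at (0,2)]
  BB@(2,4): attacks (3,3) (4,2) (1,3) (0,2) [ray(-1,-1) blocked at (0,2)]
Union (16 distinct): (0,0) (0,1) (0,2) (0,3) (1,0) (1,1) (1,2) (1,3) (1,4) (2,0) (2,1) (2,2) (2,4) (3,2) (3,3) (4,2)

Answer: 16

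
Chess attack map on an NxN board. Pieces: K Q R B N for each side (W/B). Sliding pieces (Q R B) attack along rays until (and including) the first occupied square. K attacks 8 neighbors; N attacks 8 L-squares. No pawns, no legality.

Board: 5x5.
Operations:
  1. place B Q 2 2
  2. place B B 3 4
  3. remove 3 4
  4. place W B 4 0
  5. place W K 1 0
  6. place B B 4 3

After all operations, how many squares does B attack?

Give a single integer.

Op 1: place BQ@(2,2)
Op 2: place BB@(3,4)
Op 3: remove (3,4)
Op 4: place WB@(4,0)
Op 5: place WK@(1,0)
Op 6: place BB@(4,3)
Per-piece attacks for B:
  BQ@(2,2): attacks (2,3) (2,4) (2,1) (2,0) (3,2) (4,2) (1,2) (0,2) (3,3) (4,4) (3,1) (4,0) (1,3) (0,4) (1,1) (0,0) [ray(1,-1) blocked at (4,0)]
  BB@(4,3): attacks (3,4) (3,2) (2,1) (1,0) [ray(-1,-1) blocked at (1,0)]
Union (18 distinct): (0,0) (0,2) (0,4) (1,0) (1,1) (1,2) (1,3) (2,0) (2,1) (2,3) (2,4) (3,1) (3,2) (3,3) (3,4) (4,0) (4,2) (4,4)

Answer: 18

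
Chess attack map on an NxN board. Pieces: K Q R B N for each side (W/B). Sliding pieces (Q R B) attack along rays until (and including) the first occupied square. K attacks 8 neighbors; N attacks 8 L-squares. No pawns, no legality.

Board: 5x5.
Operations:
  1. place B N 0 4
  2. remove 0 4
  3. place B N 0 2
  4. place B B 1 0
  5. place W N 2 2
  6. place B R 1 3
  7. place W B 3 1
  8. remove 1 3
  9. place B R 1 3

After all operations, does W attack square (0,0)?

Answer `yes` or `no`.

Answer: no

Derivation:
Op 1: place BN@(0,4)
Op 2: remove (0,4)
Op 3: place BN@(0,2)
Op 4: place BB@(1,0)
Op 5: place WN@(2,2)
Op 6: place BR@(1,3)
Op 7: place WB@(3,1)
Op 8: remove (1,3)
Op 9: place BR@(1,3)
Per-piece attacks for W:
  WN@(2,2): attacks (3,4) (4,3) (1,4) (0,3) (3,0) (4,1) (1,0) (0,1)
  WB@(3,1): attacks (4,2) (4,0) (2,2) (2,0) [ray(-1,1) blocked at (2,2)]
W attacks (0,0): no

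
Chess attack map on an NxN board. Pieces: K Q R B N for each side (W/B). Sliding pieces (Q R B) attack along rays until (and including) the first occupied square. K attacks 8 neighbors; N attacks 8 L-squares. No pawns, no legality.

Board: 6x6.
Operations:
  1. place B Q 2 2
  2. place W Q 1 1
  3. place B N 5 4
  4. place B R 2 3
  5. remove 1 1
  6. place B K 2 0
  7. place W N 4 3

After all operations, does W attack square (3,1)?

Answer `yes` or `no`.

Op 1: place BQ@(2,2)
Op 2: place WQ@(1,1)
Op 3: place BN@(5,4)
Op 4: place BR@(2,3)
Op 5: remove (1,1)
Op 6: place BK@(2,0)
Op 7: place WN@(4,3)
Per-piece attacks for W:
  WN@(4,3): attacks (5,5) (3,5) (2,4) (5,1) (3,1) (2,2)
W attacks (3,1): yes

Answer: yes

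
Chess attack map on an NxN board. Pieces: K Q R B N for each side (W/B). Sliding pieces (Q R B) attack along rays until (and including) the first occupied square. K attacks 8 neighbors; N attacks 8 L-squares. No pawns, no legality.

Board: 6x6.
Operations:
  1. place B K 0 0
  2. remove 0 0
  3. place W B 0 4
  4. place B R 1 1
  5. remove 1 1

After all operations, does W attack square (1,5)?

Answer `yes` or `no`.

Answer: yes

Derivation:
Op 1: place BK@(0,0)
Op 2: remove (0,0)
Op 3: place WB@(0,4)
Op 4: place BR@(1,1)
Op 5: remove (1,1)
Per-piece attacks for W:
  WB@(0,4): attacks (1,5) (1,3) (2,2) (3,1) (4,0)
W attacks (1,5): yes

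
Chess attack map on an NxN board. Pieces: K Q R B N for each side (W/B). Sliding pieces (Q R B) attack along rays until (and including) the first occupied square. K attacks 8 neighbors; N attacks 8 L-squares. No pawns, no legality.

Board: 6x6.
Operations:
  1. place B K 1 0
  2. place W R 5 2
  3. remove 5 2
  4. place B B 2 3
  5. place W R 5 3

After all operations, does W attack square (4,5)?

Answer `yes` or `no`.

Op 1: place BK@(1,0)
Op 2: place WR@(5,2)
Op 3: remove (5,2)
Op 4: place BB@(2,3)
Op 5: place WR@(5,3)
Per-piece attacks for W:
  WR@(5,3): attacks (5,4) (5,5) (5,2) (5,1) (5,0) (4,3) (3,3) (2,3) [ray(-1,0) blocked at (2,3)]
W attacks (4,5): no

Answer: no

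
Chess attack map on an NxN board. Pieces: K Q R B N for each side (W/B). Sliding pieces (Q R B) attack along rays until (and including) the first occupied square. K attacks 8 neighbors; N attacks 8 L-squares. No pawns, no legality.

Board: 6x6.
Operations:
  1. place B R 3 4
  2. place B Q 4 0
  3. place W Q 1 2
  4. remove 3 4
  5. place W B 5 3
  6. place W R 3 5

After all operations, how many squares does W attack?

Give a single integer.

Op 1: place BR@(3,4)
Op 2: place BQ@(4,0)
Op 3: place WQ@(1,2)
Op 4: remove (3,4)
Op 5: place WB@(5,3)
Op 6: place WR@(3,5)
Per-piece attacks for W:
  WQ@(1,2): attacks (1,3) (1,4) (1,5) (1,1) (1,0) (2,2) (3,2) (4,2) (5,2) (0,2) (2,3) (3,4) (4,5) (2,1) (3,0) (0,3) (0,1)
  WR@(3,5): attacks (3,4) (3,3) (3,2) (3,1) (3,0) (4,5) (5,5) (2,5) (1,5) (0,5)
  WB@(5,3): attacks (4,4) (3,5) (4,2) (3,1) (2,0) [ray(-1,1) blocked at (3,5)]
Union (25 distinct): (0,1) (0,2) (0,3) (0,5) (1,0) (1,1) (1,3) (1,4) (1,5) (2,0) (2,1) (2,2) (2,3) (2,5) (3,0) (3,1) (3,2) (3,3) (3,4) (3,5) (4,2) (4,4) (4,5) (5,2) (5,5)

Answer: 25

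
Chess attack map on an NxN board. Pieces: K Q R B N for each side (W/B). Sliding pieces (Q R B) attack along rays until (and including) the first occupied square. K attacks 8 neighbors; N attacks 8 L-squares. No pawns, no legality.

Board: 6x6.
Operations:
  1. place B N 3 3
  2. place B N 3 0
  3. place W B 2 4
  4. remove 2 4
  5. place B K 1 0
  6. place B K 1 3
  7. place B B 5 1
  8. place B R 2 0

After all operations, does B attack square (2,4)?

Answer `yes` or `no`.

Op 1: place BN@(3,3)
Op 2: place BN@(3,0)
Op 3: place WB@(2,4)
Op 4: remove (2,4)
Op 5: place BK@(1,0)
Op 6: place BK@(1,3)
Op 7: place BB@(5,1)
Op 8: place BR@(2,0)
Per-piece attacks for B:
  BK@(1,0): attacks (1,1) (2,0) (0,0) (2,1) (0,1)
  BK@(1,3): attacks (1,4) (1,2) (2,3) (0,3) (2,4) (2,2) (0,4) (0,2)
  BR@(2,0): attacks (2,1) (2,2) (2,3) (2,4) (2,5) (3,0) (1,0) [ray(1,0) blocked at (3,0); ray(-1,0) blocked at (1,0)]
  BN@(3,0): attacks (4,2) (5,1) (2,2) (1,1)
  BN@(3,3): attacks (4,5) (5,4) (2,5) (1,4) (4,1) (5,2) (2,1) (1,2)
  BB@(5,1): attacks (4,2) (3,3) (4,0) [ray(-1,1) blocked at (3,3)]
B attacks (2,4): yes

Answer: yes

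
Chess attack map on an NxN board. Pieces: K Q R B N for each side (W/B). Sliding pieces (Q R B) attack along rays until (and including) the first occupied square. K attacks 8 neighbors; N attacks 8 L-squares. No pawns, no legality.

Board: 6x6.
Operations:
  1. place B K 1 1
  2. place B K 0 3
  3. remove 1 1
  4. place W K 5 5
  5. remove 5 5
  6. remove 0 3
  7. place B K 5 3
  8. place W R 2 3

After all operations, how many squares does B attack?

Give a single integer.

Op 1: place BK@(1,1)
Op 2: place BK@(0,3)
Op 3: remove (1,1)
Op 4: place WK@(5,5)
Op 5: remove (5,5)
Op 6: remove (0,3)
Op 7: place BK@(5,3)
Op 8: place WR@(2,3)
Per-piece attacks for B:
  BK@(5,3): attacks (5,4) (5,2) (4,3) (4,4) (4,2)
Union (5 distinct): (4,2) (4,3) (4,4) (5,2) (5,4)

Answer: 5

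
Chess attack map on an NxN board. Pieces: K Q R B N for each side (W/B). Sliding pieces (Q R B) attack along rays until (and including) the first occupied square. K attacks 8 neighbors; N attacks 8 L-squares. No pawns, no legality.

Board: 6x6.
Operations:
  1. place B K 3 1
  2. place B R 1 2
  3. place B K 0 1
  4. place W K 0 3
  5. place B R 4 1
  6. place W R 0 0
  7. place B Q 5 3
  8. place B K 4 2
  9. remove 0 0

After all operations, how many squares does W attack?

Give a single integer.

Op 1: place BK@(3,1)
Op 2: place BR@(1,2)
Op 3: place BK@(0,1)
Op 4: place WK@(0,3)
Op 5: place BR@(4,1)
Op 6: place WR@(0,0)
Op 7: place BQ@(5,3)
Op 8: place BK@(4,2)
Op 9: remove (0,0)
Per-piece attacks for W:
  WK@(0,3): attacks (0,4) (0,2) (1,3) (1,4) (1,2)
Union (5 distinct): (0,2) (0,4) (1,2) (1,3) (1,4)

Answer: 5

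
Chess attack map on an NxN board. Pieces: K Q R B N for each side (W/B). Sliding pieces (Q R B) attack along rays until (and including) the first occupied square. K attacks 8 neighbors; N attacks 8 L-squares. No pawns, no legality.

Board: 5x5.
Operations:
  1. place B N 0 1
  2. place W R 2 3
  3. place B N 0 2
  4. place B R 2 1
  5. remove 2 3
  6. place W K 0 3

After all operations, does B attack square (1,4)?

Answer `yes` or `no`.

Answer: yes

Derivation:
Op 1: place BN@(0,1)
Op 2: place WR@(2,3)
Op 3: place BN@(0,2)
Op 4: place BR@(2,1)
Op 5: remove (2,3)
Op 6: place WK@(0,3)
Per-piece attacks for B:
  BN@(0,1): attacks (1,3) (2,2) (2,0)
  BN@(0,2): attacks (1,4) (2,3) (1,0) (2,1)
  BR@(2,1): attacks (2,2) (2,3) (2,4) (2,0) (3,1) (4,1) (1,1) (0,1) [ray(-1,0) blocked at (0,1)]
B attacks (1,4): yes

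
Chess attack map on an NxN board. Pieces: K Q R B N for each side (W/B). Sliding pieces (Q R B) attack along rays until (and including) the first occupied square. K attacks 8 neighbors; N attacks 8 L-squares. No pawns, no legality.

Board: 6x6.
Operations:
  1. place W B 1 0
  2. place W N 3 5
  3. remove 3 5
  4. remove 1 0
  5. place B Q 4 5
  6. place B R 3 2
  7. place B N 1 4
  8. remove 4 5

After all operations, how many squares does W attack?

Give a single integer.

Op 1: place WB@(1,0)
Op 2: place WN@(3,5)
Op 3: remove (3,5)
Op 4: remove (1,0)
Op 5: place BQ@(4,5)
Op 6: place BR@(3,2)
Op 7: place BN@(1,4)
Op 8: remove (4,5)
Per-piece attacks for W:
Union (0 distinct): (none)

Answer: 0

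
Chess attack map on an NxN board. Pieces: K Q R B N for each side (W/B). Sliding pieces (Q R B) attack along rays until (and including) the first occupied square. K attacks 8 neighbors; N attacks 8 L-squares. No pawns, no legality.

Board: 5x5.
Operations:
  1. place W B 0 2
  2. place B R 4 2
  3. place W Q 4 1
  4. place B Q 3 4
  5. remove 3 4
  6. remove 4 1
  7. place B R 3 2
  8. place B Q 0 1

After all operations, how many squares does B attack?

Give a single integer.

Op 1: place WB@(0,2)
Op 2: place BR@(4,2)
Op 3: place WQ@(4,1)
Op 4: place BQ@(3,4)
Op 5: remove (3,4)
Op 6: remove (4,1)
Op 7: place BR@(3,2)
Op 8: place BQ@(0,1)
Per-piece attacks for B:
  BQ@(0,1): attacks (0,2) (0,0) (1,1) (2,1) (3,1) (4,1) (1,2) (2,3) (3,4) (1,0) [ray(0,1) blocked at (0,2)]
  BR@(3,2): attacks (3,3) (3,4) (3,1) (3,0) (4,2) (2,2) (1,2) (0,2) [ray(1,0) blocked at (4,2); ray(-1,0) blocked at (0,2)]
  BR@(4,2): attacks (4,3) (4,4) (4,1) (4,0) (3,2) [ray(-1,0) blocked at (3,2)]
Union (18 distinct): (0,0) (0,2) (1,0) (1,1) (1,2) (2,1) (2,2) (2,3) (3,0) (3,1) (3,2) (3,3) (3,4) (4,0) (4,1) (4,2) (4,3) (4,4)

Answer: 18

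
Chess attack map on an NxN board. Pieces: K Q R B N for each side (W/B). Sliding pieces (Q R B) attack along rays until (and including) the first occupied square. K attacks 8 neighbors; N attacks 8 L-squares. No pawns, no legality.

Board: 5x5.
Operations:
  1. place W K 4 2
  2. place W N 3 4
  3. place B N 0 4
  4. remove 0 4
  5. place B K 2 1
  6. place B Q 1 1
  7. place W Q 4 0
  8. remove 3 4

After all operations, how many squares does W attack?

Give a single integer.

Answer: 13

Derivation:
Op 1: place WK@(4,2)
Op 2: place WN@(3,4)
Op 3: place BN@(0,4)
Op 4: remove (0,4)
Op 5: place BK@(2,1)
Op 6: place BQ@(1,1)
Op 7: place WQ@(4,0)
Op 8: remove (3,4)
Per-piece attacks for W:
  WQ@(4,0): attacks (4,1) (4,2) (3,0) (2,0) (1,0) (0,0) (3,1) (2,2) (1,3) (0,4) [ray(0,1) blocked at (4,2)]
  WK@(4,2): attacks (4,3) (4,1) (3,2) (3,3) (3,1)
Union (13 distinct): (0,0) (0,4) (1,0) (1,3) (2,0) (2,2) (3,0) (3,1) (3,2) (3,3) (4,1) (4,2) (4,3)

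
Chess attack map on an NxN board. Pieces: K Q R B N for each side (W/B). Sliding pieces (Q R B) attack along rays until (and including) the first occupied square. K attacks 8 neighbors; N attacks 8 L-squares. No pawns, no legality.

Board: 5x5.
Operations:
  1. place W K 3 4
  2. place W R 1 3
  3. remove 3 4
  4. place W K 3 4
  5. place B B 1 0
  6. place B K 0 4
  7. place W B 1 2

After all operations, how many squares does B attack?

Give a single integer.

Answer: 7

Derivation:
Op 1: place WK@(3,4)
Op 2: place WR@(1,3)
Op 3: remove (3,4)
Op 4: place WK@(3,4)
Op 5: place BB@(1,0)
Op 6: place BK@(0,4)
Op 7: place WB@(1,2)
Per-piece attacks for B:
  BK@(0,4): attacks (0,3) (1,4) (1,3)
  BB@(1,0): attacks (2,1) (3,2) (4,3) (0,1)
Union (7 distinct): (0,1) (0,3) (1,3) (1,4) (2,1) (3,2) (4,3)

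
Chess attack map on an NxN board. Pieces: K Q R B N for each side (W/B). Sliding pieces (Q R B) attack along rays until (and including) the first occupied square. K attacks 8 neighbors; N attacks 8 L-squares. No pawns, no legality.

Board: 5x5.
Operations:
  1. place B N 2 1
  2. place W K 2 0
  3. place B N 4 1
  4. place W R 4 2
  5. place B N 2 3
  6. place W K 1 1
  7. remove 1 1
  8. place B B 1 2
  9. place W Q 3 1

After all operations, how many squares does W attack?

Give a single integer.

Op 1: place BN@(2,1)
Op 2: place WK@(2,0)
Op 3: place BN@(4,1)
Op 4: place WR@(4,2)
Op 5: place BN@(2,3)
Op 6: place WK@(1,1)
Op 7: remove (1,1)
Op 8: place BB@(1,2)
Op 9: place WQ@(3,1)
Per-piece attacks for W:
  WK@(2,0): attacks (2,1) (3,0) (1,0) (3,1) (1,1)
  WQ@(3,1): attacks (3,2) (3,3) (3,4) (3,0) (4,1) (2,1) (4,2) (4,0) (2,2) (1,3) (0,4) (2,0) [ray(1,0) blocked at (4,1); ray(-1,0) blocked at (2,1); ray(1,1) blocked at (4,2); ray(-1,-1) blocked at (2,0)]
  WR@(4,2): attacks (4,3) (4,4) (4,1) (3,2) (2,2) (1,2) [ray(0,-1) blocked at (4,1); ray(-1,0) blocked at (1,2)]
Union (18 distinct): (0,4) (1,0) (1,1) (1,2) (1,3) (2,0) (2,1) (2,2) (3,0) (3,1) (3,2) (3,3) (3,4) (4,0) (4,1) (4,2) (4,3) (4,4)

Answer: 18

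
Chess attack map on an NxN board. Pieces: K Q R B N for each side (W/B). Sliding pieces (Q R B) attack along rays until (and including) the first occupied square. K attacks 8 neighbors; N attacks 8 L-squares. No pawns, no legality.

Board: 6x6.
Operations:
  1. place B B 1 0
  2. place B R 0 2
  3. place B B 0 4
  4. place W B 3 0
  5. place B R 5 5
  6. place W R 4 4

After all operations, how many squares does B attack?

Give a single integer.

Answer: 23

Derivation:
Op 1: place BB@(1,0)
Op 2: place BR@(0,2)
Op 3: place BB@(0,4)
Op 4: place WB@(3,0)
Op 5: place BR@(5,5)
Op 6: place WR@(4,4)
Per-piece attacks for B:
  BR@(0,2): attacks (0,3) (0,4) (0,1) (0,0) (1,2) (2,2) (3,2) (4,2) (5,2) [ray(0,1) blocked at (0,4)]
  BB@(0,4): attacks (1,5) (1,3) (2,2) (3,1) (4,0)
  BB@(1,0): attacks (2,1) (3,2) (4,3) (5,4) (0,1)
  BR@(5,5): attacks (5,4) (5,3) (5,2) (5,1) (5,0) (4,5) (3,5) (2,5) (1,5) (0,5)
Union (23 distinct): (0,0) (0,1) (0,3) (0,4) (0,5) (1,2) (1,3) (1,5) (2,1) (2,2) (2,5) (3,1) (3,2) (3,5) (4,0) (4,2) (4,3) (4,5) (5,0) (5,1) (5,2) (5,3) (5,4)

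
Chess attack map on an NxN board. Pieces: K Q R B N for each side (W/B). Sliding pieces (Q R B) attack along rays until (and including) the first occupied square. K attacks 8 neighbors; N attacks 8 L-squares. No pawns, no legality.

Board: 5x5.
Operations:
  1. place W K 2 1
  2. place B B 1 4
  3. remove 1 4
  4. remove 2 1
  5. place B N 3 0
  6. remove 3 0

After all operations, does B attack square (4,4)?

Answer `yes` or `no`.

Op 1: place WK@(2,1)
Op 2: place BB@(1,4)
Op 3: remove (1,4)
Op 4: remove (2,1)
Op 5: place BN@(3,0)
Op 6: remove (3,0)
Per-piece attacks for B:
B attacks (4,4): no

Answer: no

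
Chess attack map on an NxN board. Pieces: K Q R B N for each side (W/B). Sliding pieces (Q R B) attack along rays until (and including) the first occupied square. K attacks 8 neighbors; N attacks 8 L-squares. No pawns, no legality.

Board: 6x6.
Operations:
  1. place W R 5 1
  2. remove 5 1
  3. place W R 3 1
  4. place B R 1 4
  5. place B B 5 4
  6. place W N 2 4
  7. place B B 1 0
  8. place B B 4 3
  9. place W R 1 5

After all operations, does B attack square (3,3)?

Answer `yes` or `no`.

Op 1: place WR@(5,1)
Op 2: remove (5,1)
Op 3: place WR@(3,1)
Op 4: place BR@(1,4)
Op 5: place BB@(5,4)
Op 6: place WN@(2,4)
Op 7: place BB@(1,0)
Op 8: place BB@(4,3)
Op 9: place WR@(1,5)
Per-piece attacks for B:
  BB@(1,0): attacks (2,1) (3,2) (4,3) (0,1) [ray(1,1) blocked at (4,3)]
  BR@(1,4): attacks (1,5) (1,3) (1,2) (1,1) (1,0) (2,4) (0,4) [ray(0,1) blocked at (1,5); ray(0,-1) blocked at (1,0); ray(1,0) blocked at (2,4)]
  BB@(4,3): attacks (5,4) (5,2) (3,4) (2,5) (3,2) (2,1) (1,0) [ray(1,1) blocked at (5,4); ray(-1,-1) blocked at (1,0)]
  BB@(5,4): attacks (4,5) (4,3) [ray(-1,-1) blocked at (4,3)]
B attacks (3,3): no

Answer: no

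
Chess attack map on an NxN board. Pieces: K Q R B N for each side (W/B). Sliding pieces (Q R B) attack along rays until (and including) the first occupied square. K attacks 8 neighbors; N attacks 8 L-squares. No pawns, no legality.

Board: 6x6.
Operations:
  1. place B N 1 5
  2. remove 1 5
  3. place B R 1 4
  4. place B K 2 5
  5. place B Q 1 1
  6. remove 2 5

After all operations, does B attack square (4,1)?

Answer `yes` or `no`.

Op 1: place BN@(1,5)
Op 2: remove (1,5)
Op 3: place BR@(1,4)
Op 4: place BK@(2,5)
Op 5: place BQ@(1,1)
Op 6: remove (2,5)
Per-piece attacks for B:
  BQ@(1,1): attacks (1,2) (1,3) (1,4) (1,0) (2,1) (3,1) (4,1) (5,1) (0,1) (2,2) (3,3) (4,4) (5,5) (2,0) (0,2) (0,0) [ray(0,1) blocked at (1,4)]
  BR@(1,4): attacks (1,5) (1,3) (1,2) (1,1) (2,4) (3,4) (4,4) (5,4) (0,4) [ray(0,-1) blocked at (1,1)]
B attacks (4,1): yes

Answer: yes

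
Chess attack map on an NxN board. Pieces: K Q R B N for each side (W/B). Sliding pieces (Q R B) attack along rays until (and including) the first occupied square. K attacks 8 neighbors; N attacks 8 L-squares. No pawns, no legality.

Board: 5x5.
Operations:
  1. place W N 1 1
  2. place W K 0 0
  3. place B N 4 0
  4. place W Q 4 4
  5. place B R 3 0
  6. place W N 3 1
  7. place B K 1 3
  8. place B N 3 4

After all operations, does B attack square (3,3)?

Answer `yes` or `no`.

Op 1: place WN@(1,1)
Op 2: place WK@(0,0)
Op 3: place BN@(4,0)
Op 4: place WQ@(4,4)
Op 5: place BR@(3,0)
Op 6: place WN@(3,1)
Op 7: place BK@(1,3)
Op 8: place BN@(3,4)
Per-piece attacks for B:
  BK@(1,3): attacks (1,4) (1,2) (2,3) (0,3) (2,4) (2,2) (0,4) (0,2)
  BR@(3,0): attacks (3,1) (4,0) (2,0) (1,0) (0,0) [ray(0,1) blocked at (3,1); ray(1,0) blocked at (4,0); ray(-1,0) blocked at (0,0)]
  BN@(3,4): attacks (4,2) (2,2) (1,3)
  BN@(4,0): attacks (3,2) (2,1)
B attacks (3,3): no

Answer: no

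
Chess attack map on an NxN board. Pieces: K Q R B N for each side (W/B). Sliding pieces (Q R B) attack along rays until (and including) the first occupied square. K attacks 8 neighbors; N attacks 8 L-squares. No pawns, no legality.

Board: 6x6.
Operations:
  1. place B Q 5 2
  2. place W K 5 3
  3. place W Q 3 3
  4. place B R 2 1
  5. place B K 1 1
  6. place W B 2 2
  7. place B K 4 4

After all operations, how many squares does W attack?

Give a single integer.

Op 1: place BQ@(5,2)
Op 2: place WK@(5,3)
Op 3: place WQ@(3,3)
Op 4: place BR@(2,1)
Op 5: place BK@(1,1)
Op 6: place WB@(2,2)
Op 7: place BK@(4,4)
Per-piece attacks for W:
  WB@(2,2): attacks (3,3) (3,1) (4,0) (1,3) (0,4) (1,1) [ray(1,1) blocked at (3,3); ray(-1,-1) blocked at (1,1)]
  WQ@(3,3): attacks (3,4) (3,5) (3,2) (3,1) (3,0) (4,3) (5,3) (2,3) (1,3) (0,3) (4,4) (4,2) (5,1) (2,4) (1,5) (2,2) [ray(1,0) blocked at (5,3); ray(1,1) blocked at (4,4); ray(-1,-1) blocked at (2,2)]
  WK@(5,3): attacks (5,4) (5,2) (4,3) (4,4) (4,2)
Union (22 distinct): (0,3) (0,4) (1,1) (1,3) (1,5) (2,2) (2,3) (2,4) (3,0) (3,1) (3,2) (3,3) (3,4) (3,5) (4,0) (4,2) (4,3) (4,4) (5,1) (5,2) (5,3) (5,4)

Answer: 22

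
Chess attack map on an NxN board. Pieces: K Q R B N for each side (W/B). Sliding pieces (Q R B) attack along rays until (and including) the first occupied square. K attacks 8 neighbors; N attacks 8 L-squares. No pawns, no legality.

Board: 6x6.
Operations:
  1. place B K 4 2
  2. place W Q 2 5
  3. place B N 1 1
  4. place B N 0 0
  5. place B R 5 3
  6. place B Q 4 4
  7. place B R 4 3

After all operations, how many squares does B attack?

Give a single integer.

Op 1: place BK@(4,2)
Op 2: place WQ@(2,5)
Op 3: place BN@(1,1)
Op 4: place BN@(0,0)
Op 5: place BR@(5,3)
Op 6: place BQ@(4,4)
Op 7: place BR@(4,3)
Per-piece attacks for B:
  BN@(0,0): attacks (1,2) (2,1)
  BN@(1,1): attacks (2,3) (3,2) (0,3) (3,0)
  BK@(4,2): attacks (4,3) (4,1) (5,2) (3,2) (5,3) (5,1) (3,3) (3,1)
  BR@(4,3): attacks (4,4) (4,2) (5,3) (3,3) (2,3) (1,3) (0,3) [ray(0,1) blocked at (4,4); ray(0,-1) blocked at (4,2); ray(1,0) blocked at (5,3)]
  BQ@(4,4): attacks (4,5) (4,3) (5,4) (3,4) (2,4) (1,4) (0,4) (5,5) (5,3) (3,5) (3,3) (2,2) (1,1) [ray(0,-1) blocked at (4,3); ray(1,-1) blocked at (5,3); ray(-1,-1) blocked at (1,1)]
  BR@(5,3): attacks (5,4) (5,5) (5,2) (5,1) (5,0) (4,3) [ray(-1,0) blocked at (4,3)]
Union (27 distinct): (0,3) (0,4) (1,1) (1,2) (1,3) (1,4) (2,1) (2,2) (2,3) (2,4) (3,0) (3,1) (3,2) (3,3) (3,4) (3,5) (4,1) (4,2) (4,3) (4,4) (4,5) (5,0) (5,1) (5,2) (5,3) (5,4) (5,5)

Answer: 27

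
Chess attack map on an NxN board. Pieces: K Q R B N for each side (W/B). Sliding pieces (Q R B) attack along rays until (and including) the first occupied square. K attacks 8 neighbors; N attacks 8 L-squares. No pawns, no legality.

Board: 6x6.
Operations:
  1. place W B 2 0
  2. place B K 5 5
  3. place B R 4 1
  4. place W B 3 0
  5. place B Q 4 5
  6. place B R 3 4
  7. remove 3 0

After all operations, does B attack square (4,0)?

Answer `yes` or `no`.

Answer: yes

Derivation:
Op 1: place WB@(2,0)
Op 2: place BK@(5,5)
Op 3: place BR@(4,1)
Op 4: place WB@(3,0)
Op 5: place BQ@(4,5)
Op 6: place BR@(3,4)
Op 7: remove (3,0)
Per-piece attacks for B:
  BR@(3,4): attacks (3,5) (3,3) (3,2) (3,1) (3,0) (4,4) (5,4) (2,4) (1,4) (0,4)
  BR@(4,1): attacks (4,2) (4,3) (4,4) (4,5) (4,0) (5,1) (3,1) (2,1) (1,1) (0,1) [ray(0,1) blocked at (4,5)]
  BQ@(4,5): attacks (4,4) (4,3) (4,2) (4,1) (5,5) (3,5) (2,5) (1,5) (0,5) (5,4) (3,4) [ray(0,-1) blocked at (4,1); ray(1,0) blocked at (5,5); ray(-1,-1) blocked at (3,4)]
  BK@(5,5): attacks (5,4) (4,5) (4,4)
B attacks (4,0): yes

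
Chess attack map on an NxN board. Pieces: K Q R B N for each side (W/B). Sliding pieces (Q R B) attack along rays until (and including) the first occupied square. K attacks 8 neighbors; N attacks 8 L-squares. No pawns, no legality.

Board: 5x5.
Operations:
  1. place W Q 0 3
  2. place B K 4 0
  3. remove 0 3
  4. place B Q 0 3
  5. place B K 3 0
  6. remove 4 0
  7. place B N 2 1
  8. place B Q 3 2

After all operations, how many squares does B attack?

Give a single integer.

Answer: 19

Derivation:
Op 1: place WQ@(0,3)
Op 2: place BK@(4,0)
Op 3: remove (0,3)
Op 4: place BQ@(0,3)
Op 5: place BK@(3,0)
Op 6: remove (4,0)
Op 7: place BN@(2,1)
Op 8: place BQ@(3,2)
Per-piece attacks for B:
  BQ@(0,3): attacks (0,4) (0,2) (0,1) (0,0) (1,3) (2,3) (3,3) (4,3) (1,4) (1,2) (2,1) [ray(1,-1) blocked at (2,1)]
  BN@(2,1): attacks (3,3) (4,2) (1,3) (0,2) (4,0) (0,0)
  BK@(3,0): attacks (3,1) (4,0) (2,0) (4,1) (2,1)
  BQ@(3,2): attacks (3,3) (3,4) (3,1) (3,0) (4,2) (2,2) (1,2) (0,2) (4,3) (4,1) (2,3) (1,4) (2,1) [ray(0,-1) blocked at (3,0); ray(-1,-1) blocked at (2,1)]
Union (19 distinct): (0,0) (0,1) (0,2) (0,4) (1,2) (1,3) (1,4) (2,0) (2,1) (2,2) (2,3) (3,0) (3,1) (3,3) (3,4) (4,0) (4,1) (4,2) (4,3)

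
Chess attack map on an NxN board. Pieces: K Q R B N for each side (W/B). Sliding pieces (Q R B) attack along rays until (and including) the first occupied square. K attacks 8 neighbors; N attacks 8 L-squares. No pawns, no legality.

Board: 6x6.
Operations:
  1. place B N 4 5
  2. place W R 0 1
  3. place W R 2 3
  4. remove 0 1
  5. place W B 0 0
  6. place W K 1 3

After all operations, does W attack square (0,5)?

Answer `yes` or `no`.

Answer: no

Derivation:
Op 1: place BN@(4,5)
Op 2: place WR@(0,1)
Op 3: place WR@(2,3)
Op 4: remove (0,1)
Op 5: place WB@(0,0)
Op 6: place WK@(1,3)
Per-piece attacks for W:
  WB@(0,0): attacks (1,1) (2,2) (3,3) (4,4) (5,5)
  WK@(1,3): attacks (1,4) (1,2) (2,3) (0,3) (2,4) (2,2) (0,4) (0,2)
  WR@(2,3): attacks (2,4) (2,5) (2,2) (2,1) (2,0) (3,3) (4,3) (5,3) (1,3) [ray(-1,0) blocked at (1,3)]
W attacks (0,5): no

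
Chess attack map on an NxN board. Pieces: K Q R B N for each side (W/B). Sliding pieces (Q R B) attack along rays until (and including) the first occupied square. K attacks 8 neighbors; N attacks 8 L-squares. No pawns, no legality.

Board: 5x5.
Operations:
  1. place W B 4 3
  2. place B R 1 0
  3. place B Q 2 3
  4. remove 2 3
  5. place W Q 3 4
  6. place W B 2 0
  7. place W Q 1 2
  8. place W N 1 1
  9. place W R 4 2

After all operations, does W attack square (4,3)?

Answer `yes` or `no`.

Answer: yes

Derivation:
Op 1: place WB@(4,3)
Op 2: place BR@(1,0)
Op 3: place BQ@(2,3)
Op 4: remove (2,3)
Op 5: place WQ@(3,4)
Op 6: place WB@(2,0)
Op 7: place WQ@(1,2)
Op 8: place WN@(1,1)
Op 9: place WR@(4,2)
Per-piece attacks for W:
  WN@(1,1): attacks (2,3) (3,2) (0,3) (3,0)
  WQ@(1,2): attacks (1,3) (1,4) (1,1) (2,2) (3,2) (4,2) (0,2) (2,3) (3,4) (2,1) (3,0) (0,3) (0,1) [ray(0,-1) blocked at (1,1); ray(1,0) blocked at (4,2); ray(1,1) blocked at (3,4)]
  WB@(2,0): attacks (3,1) (4,2) (1,1) [ray(1,1) blocked at (4,2); ray(-1,1) blocked at (1,1)]
  WQ@(3,4): attacks (3,3) (3,2) (3,1) (3,0) (4,4) (2,4) (1,4) (0,4) (4,3) (2,3) (1,2) [ray(1,-1) blocked at (4,3); ray(-1,-1) blocked at (1,2)]
  WR@(4,2): attacks (4,3) (4,1) (4,0) (3,2) (2,2) (1,2) [ray(0,1) blocked at (4,3); ray(-1,0) blocked at (1,2)]
  WB@(4,3): attacks (3,4) (3,2) (2,1) (1,0) [ray(-1,1) blocked at (3,4); ray(-1,-1) blocked at (1,0)]
W attacks (4,3): yes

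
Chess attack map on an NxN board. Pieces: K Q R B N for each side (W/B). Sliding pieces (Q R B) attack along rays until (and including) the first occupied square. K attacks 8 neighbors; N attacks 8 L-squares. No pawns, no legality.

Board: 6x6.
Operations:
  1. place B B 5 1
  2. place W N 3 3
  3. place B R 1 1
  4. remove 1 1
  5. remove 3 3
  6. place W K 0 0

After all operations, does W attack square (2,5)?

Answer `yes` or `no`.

Op 1: place BB@(5,1)
Op 2: place WN@(3,3)
Op 3: place BR@(1,1)
Op 4: remove (1,1)
Op 5: remove (3,3)
Op 6: place WK@(0,0)
Per-piece attacks for W:
  WK@(0,0): attacks (0,1) (1,0) (1,1)
W attacks (2,5): no

Answer: no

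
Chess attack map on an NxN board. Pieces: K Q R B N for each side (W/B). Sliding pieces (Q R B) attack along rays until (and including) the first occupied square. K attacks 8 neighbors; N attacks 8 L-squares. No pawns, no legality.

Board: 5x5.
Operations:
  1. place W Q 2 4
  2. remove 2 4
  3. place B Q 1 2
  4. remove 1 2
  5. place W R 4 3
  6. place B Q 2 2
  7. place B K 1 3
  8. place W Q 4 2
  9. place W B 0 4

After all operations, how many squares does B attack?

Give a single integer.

Answer: 19

Derivation:
Op 1: place WQ@(2,4)
Op 2: remove (2,4)
Op 3: place BQ@(1,2)
Op 4: remove (1,2)
Op 5: place WR@(4,3)
Op 6: place BQ@(2,2)
Op 7: place BK@(1,3)
Op 8: place WQ@(4,2)
Op 9: place WB@(0,4)
Per-piece attacks for B:
  BK@(1,3): attacks (1,4) (1,2) (2,3) (0,3) (2,4) (2,2) (0,4) (0,2)
  BQ@(2,2): attacks (2,3) (2,4) (2,1) (2,0) (3,2) (4,2) (1,2) (0,2) (3,3) (4,4) (3,1) (4,0) (1,3) (1,1) (0,0) [ray(1,0) blocked at (4,2); ray(-1,1) blocked at (1,3)]
Union (19 distinct): (0,0) (0,2) (0,3) (0,4) (1,1) (1,2) (1,3) (1,4) (2,0) (2,1) (2,2) (2,3) (2,4) (3,1) (3,2) (3,3) (4,0) (4,2) (4,4)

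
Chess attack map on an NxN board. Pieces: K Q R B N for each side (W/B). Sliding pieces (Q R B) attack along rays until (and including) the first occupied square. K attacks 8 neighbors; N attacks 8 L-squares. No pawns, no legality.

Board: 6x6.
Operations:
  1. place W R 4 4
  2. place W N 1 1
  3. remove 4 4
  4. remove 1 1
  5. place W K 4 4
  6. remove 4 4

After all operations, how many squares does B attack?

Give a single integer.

Op 1: place WR@(4,4)
Op 2: place WN@(1,1)
Op 3: remove (4,4)
Op 4: remove (1,1)
Op 5: place WK@(4,4)
Op 6: remove (4,4)
Per-piece attacks for B:
Union (0 distinct): (none)

Answer: 0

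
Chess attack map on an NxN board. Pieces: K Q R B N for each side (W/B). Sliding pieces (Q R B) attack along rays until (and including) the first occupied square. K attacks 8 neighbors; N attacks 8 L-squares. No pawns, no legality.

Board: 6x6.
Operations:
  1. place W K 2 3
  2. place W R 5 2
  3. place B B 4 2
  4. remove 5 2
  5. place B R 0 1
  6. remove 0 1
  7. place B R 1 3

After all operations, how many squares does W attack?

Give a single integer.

Answer: 8

Derivation:
Op 1: place WK@(2,3)
Op 2: place WR@(5,2)
Op 3: place BB@(4,2)
Op 4: remove (5,2)
Op 5: place BR@(0,1)
Op 6: remove (0,1)
Op 7: place BR@(1,3)
Per-piece attacks for W:
  WK@(2,3): attacks (2,4) (2,2) (3,3) (1,3) (3,4) (3,2) (1,4) (1,2)
Union (8 distinct): (1,2) (1,3) (1,4) (2,2) (2,4) (3,2) (3,3) (3,4)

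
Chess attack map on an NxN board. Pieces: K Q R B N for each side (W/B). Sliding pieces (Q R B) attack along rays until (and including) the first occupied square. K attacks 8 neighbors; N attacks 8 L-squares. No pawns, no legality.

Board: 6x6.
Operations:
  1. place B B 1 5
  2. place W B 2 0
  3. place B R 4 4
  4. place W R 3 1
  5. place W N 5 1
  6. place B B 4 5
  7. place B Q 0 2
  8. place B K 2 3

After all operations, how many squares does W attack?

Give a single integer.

Op 1: place BB@(1,5)
Op 2: place WB@(2,0)
Op 3: place BR@(4,4)
Op 4: place WR@(3,1)
Op 5: place WN@(5,1)
Op 6: place BB@(4,5)
Op 7: place BQ@(0,2)
Op 8: place BK@(2,3)
Per-piece attacks for W:
  WB@(2,0): attacks (3,1) (1,1) (0,2) [ray(1,1) blocked at (3,1); ray(-1,1) blocked at (0,2)]
  WR@(3,1): attacks (3,2) (3,3) (3,4) (3,5) (3,0) (4,1) (5,1) (2,1) (1,1) (0,1) [ray(1,0) blocked at (5,1)]
  WN@(5,1): attacks (4,3) (3,2) (3,0)
Union (13 distinct): (0,1) (0,2) (1,1) (2,1) (3,0) (3,1) (3,2) (3,3) (3,4) (3,5) (4,1) (4,3) (5,1)

Answer: 13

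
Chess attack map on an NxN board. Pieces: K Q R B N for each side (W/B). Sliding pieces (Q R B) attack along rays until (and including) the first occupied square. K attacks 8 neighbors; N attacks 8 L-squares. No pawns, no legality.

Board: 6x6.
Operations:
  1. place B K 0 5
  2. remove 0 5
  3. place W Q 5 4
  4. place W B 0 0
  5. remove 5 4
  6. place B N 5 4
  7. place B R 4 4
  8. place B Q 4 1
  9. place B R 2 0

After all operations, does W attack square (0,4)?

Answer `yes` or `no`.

Answer: no

Derivation:
Op 1: place BK@(0,5)
Op 2: remove (0,5)
Op 3: place WQ@(5,4)
Op 4: place WB@(0,0)
Op 5: remove (5,4)
Op 6: place BN@(5,4)
Op 7: place BR@(4,4)
Op 8: place BQ@(4,1)
Op 9: place BR@(2,0)
Per-piece attacks for W:
  WB@(0,0): attacks (1,1) (2,2) (3,3) (4,4) [ray(1,1) blocked at (4,4)]
W attacks (0,4): no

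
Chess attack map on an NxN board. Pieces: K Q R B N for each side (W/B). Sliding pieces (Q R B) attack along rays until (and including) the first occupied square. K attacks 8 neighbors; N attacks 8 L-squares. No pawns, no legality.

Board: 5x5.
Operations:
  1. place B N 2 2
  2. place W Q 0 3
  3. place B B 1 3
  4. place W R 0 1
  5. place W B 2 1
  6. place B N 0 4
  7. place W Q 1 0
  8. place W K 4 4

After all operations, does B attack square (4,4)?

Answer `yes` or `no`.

Op 1: place BN@(2,2)
Op 2: place WQ@(0,3)
Op 3: place BB@(1,3)
Op 4: place WR@(0,1)
Op 5: place WB@(2,1)
Op 6: place BN@(0,4)
Op 7: place WQ@(1,0)
Op 8: place WK@(4,4)
Per-piece attacks for B:
  BN@(0,4): attacks (1,2) (2,3)
  BB@(1,3): attacks (2,4) (2,2) (0,4) (0,2) [ray(1,-1) blocked at (2,2); ray(-1,1) blocked at (0,4)]
  BN@(2,2): attacks (3,4) (4,3) (1,4) (0,3) (3,0) (4,1) (1,0) (0,1)
B attacks (4,4): no

Answer: no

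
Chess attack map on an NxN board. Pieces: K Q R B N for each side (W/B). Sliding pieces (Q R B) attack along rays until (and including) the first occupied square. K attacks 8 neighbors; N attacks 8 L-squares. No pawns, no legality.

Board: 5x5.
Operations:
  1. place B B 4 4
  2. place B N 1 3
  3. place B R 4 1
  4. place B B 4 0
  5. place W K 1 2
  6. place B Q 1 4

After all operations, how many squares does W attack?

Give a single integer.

Op 1: place BB@(4,4)
Op 2: place BN@(1,3)
Op 3: place BR@(4,1)
Op 4: place BB@(4,0)
Op 5: place WK@(1,2)
Op 6: place BQ@(1,4)
Per-piece attacks for W:
  WK@(1,2): attacks (1,3) (1,1) (2,2) (0,2) (2,3) (2,1) (0,3) (0,1)
Union (8 distinct): (0,1) (0,2) (0,3) (1,1) (1,3) (2,1) (2,2) (2,3)

Answer: 8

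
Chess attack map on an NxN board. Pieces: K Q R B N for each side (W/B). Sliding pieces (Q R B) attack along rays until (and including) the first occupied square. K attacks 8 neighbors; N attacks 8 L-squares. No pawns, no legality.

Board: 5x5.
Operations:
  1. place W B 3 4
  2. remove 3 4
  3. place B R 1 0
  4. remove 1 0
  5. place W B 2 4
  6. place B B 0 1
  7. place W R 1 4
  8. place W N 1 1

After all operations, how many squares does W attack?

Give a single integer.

Op 1: place WB@(3,4)
Op 2: remove (3,4)
Op 3: place BR@(1,0)
Op 4: remove (1,0)
Op 5: place WB@(2,4)
Op 6: place BB@(0,1)
Op 7: place WR@(1,4)
Op 8: place WN@(1,1)
Per-piece attacks for W:
  WN@(1,1): attacks (2,3) (3,2) (0,3) (3,0)
  WR@(1,4): attacks (1,3) (1,2) (1,1) (2,4) (0,4) [ray(0,-1) blocked at (1,1); ray(1,0) blocked at (2,4)]
  WB@(2,4): attacks (3,3) (4,2) (1,3) (0,2)
Union (12 distinct): (0,2) (0,3) (0,4) (1,1) (1,2) (1,3) (2,3) (2,4) (3,0) (3,2) (3,3) (4,2)

Answer: 12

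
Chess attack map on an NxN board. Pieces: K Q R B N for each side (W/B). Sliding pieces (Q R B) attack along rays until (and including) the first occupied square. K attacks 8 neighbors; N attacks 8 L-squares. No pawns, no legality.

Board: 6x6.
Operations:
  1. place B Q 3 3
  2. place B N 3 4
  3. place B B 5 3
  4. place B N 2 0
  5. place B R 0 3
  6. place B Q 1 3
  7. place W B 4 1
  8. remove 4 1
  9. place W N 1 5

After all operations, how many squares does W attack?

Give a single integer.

Answer: 3

Derivation:
Op 1: place BQ@(3,3)
Op 2: place BN@(3,4)
Op 3: place BB@(5,3)
Op 4: place BN@(2,0)
Op 5: place BR@(0,3)
Op 6: place BQ@(1,3)
Op 7: place WB@(4,1)
Op 8: remove (4,1)
Op 9: place WN@(1,5)
Per-piece attacks for W:
  WN@(1,5): attacks (2,3) (3,4) (0,3)
Union (3 distinct): (0,3) (2,3) (3,4)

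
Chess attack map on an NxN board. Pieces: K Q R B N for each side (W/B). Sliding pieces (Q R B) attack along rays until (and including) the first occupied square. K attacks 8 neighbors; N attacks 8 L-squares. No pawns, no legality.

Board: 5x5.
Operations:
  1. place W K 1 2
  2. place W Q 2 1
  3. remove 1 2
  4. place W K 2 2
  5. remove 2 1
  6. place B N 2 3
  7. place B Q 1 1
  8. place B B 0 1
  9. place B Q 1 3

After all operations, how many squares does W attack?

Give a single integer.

Answer: 8

Derivation:
Op 1: place WK@(1,2)
Op 2: place WQ@(2,1)
Op 3: remove (1,2)
Op 4: place WK@(2,2)
Op 5: remove (2,1)
Op 6: place BN@(2,3)
Op 7: place BQ@(1,1)
Op 8: place BB@(0,1)
Op 9: place BQ@(1,3)
Per-piece attacks for W:
  WK@(2,2): attacks (2,3) (2,1) (3,2) (1,2) (3,3) (3,1) (1,3) (1,1)
Union (8 distinct): (1,1) (1,2) (1,3) (2,1) (2,3) (3,1) (3,2) (3,3)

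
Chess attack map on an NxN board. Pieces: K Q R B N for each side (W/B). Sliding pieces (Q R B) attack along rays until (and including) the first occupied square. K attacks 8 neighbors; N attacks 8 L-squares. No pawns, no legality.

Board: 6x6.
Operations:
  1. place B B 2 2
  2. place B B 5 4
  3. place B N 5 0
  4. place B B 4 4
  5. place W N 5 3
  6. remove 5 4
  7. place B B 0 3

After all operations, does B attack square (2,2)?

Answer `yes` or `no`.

Answer: yes

Derivation:
Op 1: place BB@(2,2)
Op 2: place BB@(5,4)
Op 3: place BN@(5,0)
Op 4: place BB@(4,4)
Op 5: place WN@(5,3)
Op 6: remove (5,4)
Op 7: place BB@(0,3)
Per-piece attacks for B:
  BB@(0,3): attacks (1,4) (2,5) (1,2) (2,1) (3,0)
  BB@(2,2): attacks (3,3) (4,4) (3,1) (4,0) (1,3) (0,4) (1,1) (0,0) [ray(1,1) blocked at (4,4)]
  BB@(4,4): attacks (5,5) (5,3) (3,5) (3,3) (2,2) [ray(1,-1) blocked at (5,3); ray(-1,-1) blocked at (2,2)]
  BN@(5,0): attacks (4,2) (3,1)
B attacks (2,2): yes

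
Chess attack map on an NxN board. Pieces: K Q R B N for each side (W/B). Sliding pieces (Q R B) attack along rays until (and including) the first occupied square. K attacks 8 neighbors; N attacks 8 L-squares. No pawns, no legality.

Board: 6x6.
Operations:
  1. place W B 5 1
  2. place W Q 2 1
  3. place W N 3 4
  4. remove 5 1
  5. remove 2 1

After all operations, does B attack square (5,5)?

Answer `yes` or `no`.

Answer: no

Derivation:
Op 1: place WB@(5,1)
Op 2: place WQ@(2,1)
Op 3: place WN@(3,4)
Op 4: remove (5,1)
Op 5: remove (2,1)
Per-piece attacks for B:
B attacks (5,5): no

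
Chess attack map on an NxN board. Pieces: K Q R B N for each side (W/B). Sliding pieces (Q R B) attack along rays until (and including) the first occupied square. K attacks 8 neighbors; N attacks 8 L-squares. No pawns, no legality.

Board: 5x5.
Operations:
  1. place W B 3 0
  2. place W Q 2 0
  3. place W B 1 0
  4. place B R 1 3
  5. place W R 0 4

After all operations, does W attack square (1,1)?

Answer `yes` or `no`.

Op 1: place WB@(3,0)
Op 2: place WQ@(2,0)
Op 3: place WB@(1,0)
Op 4: place BR@(1,3)
Op 5: place WR@(0,4)
Per-piece attacks for W:
  WR@(0,4): attacks (0,3) (0,2) (0,1) (0,0) (1,4) (2,4) (3,4) (4,4)
  WB@(1,0): attacks (2,1) (3,2) (4,3) (0,1)
  WQ@(2,0): attacks (2,1) (2,2) (2,3) (2,4) (3,0) (1,0) (3,1) (4,2) (1,1) (0,2) [ray(1,0) blocked at (3,0); ray(-1,0) blocked at (1,0)]
  WB@(3,0): attacks (4,1) (2,1) (1,2) (0,3)
W attacks (1,1): yes

Answer: yes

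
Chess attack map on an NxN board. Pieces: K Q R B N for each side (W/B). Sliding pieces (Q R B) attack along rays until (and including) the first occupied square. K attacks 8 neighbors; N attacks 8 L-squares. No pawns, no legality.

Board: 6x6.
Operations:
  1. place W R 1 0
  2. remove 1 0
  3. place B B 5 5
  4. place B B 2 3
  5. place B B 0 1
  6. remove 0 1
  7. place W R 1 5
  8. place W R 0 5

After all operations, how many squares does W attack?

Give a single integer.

Answer: 16

Derivation:
Op 1: place WR@(1,0)
Op 2: remove (1,0)
Op 3: place BB@(5,5)
Op 4: place BB@(2,3)
Op 5: place BB@(0,1)
Op 6: remove (0,1)
Op 7: place WR@(1,5)
Op 8: place WR@(0,5)
Per-piece attacks for W:
  WR@(0,5): attacks (0,4) (0,3) (0,2) (0,1) (0,0) (1,5) [ray(1,0) blocked at (1,5)]
  WR@(1,5): attacks (1,4) (1,3) (1,2) (1,1) (1,0) (2,5) (3,5) (4,5) (5,5) (0,5) [ray(1,0) blocked at (5,5); ray(-1,0) blocked at (0,5)]
Union (16 distinct): (0,0) (0,1) (0,2) (0,3) (0,4) (0,5) (1,0) (1,1) (1,2) (1,3) (1,4) (1,5) (2,5) (3,5) (4,5) (5,5)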